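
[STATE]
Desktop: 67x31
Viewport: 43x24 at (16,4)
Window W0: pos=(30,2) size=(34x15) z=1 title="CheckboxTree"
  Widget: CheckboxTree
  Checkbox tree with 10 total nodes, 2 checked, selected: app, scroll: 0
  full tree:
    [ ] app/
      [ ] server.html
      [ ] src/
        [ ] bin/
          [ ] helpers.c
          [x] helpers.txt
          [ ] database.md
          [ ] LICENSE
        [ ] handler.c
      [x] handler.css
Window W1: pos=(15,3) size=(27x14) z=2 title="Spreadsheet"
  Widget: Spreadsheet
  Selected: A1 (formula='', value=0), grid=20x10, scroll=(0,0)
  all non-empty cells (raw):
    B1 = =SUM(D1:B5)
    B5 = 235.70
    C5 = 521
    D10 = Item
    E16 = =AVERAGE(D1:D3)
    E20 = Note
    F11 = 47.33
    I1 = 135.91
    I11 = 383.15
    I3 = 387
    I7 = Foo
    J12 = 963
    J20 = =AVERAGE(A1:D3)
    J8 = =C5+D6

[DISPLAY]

 Spreadsheet             ┃─────────────────
─────────────────────────┨                 
A1:                      ┃er.html          
       A       B       C ┃                 
-------------------------┃n/               
  1      [0]#CIRC!       ┃helpers.c        
  2        0       0     ┃helpers.txt      
  3        0       0     ┃database.md      
  4        0       0     ┃LICENSE          
  5        0  235.70     ┃ndler.c          
  6        0       0     ┃ler.css          
  7        0       0     ┃                 
━━━━━━━━━━━━━━━━━━━━━━━━━┛━━━━━━━━━━━━━━━━━
                                           
                                           
                                           
                                           
                                           
                                           
                                           
                                           
                                           
                                           
                                           


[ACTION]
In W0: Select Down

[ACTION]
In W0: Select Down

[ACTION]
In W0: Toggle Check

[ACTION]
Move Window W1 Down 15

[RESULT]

              ┠────────────────────────────
              ┃ [-] app/                   
              ┃   [ ] server.html          
              ┃>  [x] src/                 
              ┃     [x] bin/               
              ┃       [x] helpers.c        
              ┃       [x] helpers.txt      
              ┃       [x] database.md      
              ┃       [x] LICENSE          
              ┃     [x] handler.c          
              ┃   [x] handler.css          
              ┃                            
              ┗━━━━━━━━━━━━━━━━━━━━━━━━━━━━
━━━━━━━━━━━━━━━━━━━━━━━━━┓                 
 Spreadsheet             ┃                 
─────────────────────────┨                 
A1:                      ┃                 
       A       B       C ┃                 
-------------------------┃                 
  1      [0]#CIRC!       ┃                 
  2        0       0     ┃                 
  3        0       0     ┃                 
  4        0       0     ┃                 
  5        0  235.70     ┃                 


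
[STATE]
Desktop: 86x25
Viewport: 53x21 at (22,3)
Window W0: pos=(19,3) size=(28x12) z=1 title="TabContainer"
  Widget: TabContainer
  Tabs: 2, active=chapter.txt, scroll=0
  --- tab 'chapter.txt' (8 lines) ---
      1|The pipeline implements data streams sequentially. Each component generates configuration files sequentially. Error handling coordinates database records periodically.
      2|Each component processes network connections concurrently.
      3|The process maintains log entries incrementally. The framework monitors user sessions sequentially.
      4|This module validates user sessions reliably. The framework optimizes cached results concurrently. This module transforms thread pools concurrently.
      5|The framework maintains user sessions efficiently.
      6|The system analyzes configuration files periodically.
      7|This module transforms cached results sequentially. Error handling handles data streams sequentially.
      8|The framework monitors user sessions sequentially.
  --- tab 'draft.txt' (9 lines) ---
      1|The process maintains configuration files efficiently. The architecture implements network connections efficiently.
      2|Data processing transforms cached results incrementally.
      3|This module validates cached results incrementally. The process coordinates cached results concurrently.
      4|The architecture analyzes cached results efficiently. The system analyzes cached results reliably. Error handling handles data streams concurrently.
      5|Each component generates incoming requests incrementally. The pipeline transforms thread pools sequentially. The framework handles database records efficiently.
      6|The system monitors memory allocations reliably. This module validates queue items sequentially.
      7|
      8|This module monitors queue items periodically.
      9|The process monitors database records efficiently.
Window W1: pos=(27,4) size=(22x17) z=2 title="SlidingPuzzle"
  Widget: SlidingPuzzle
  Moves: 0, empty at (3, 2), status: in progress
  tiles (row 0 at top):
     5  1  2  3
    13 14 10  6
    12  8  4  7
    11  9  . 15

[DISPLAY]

━━━━━━━━━━━━━━━━━━━━━━━━┓                            
abCon┏━━━━━━━━━━━━━━━━━━━━┓                          
─────┃ SlidingPuzzle      ┃                          
hapte┠────────────────────┨                          
─────┃┌────┬────┬────┬────┃                          
e pip┃│  5 │  1 │  2 │  3 ┃                          
ch co┃├────┼────┼────┼────┃                          
e pro┃│ 13 │ 14 │ 10 │  6 ┃                          
is mo┃├────┼────┼────┼────┃                          
e fra┃│ 12 │  8 │  4 │  7 ┃                          
e sys┃├────┼────┼────┼────┃                          
━━━━━┃│ 11 │  9 │    │ 15 ┃                          
     ┃└────┴────┴────┴────┃                          
     ┃Moves: 0            ┃                          
     ┃                    ┃                          
     ┃                    ┃                          
     ┃                    ┃                          
     ┗━━━━━━━━━━━━━━━━━━━━┛                          
                                                     
                                                     
                                                     


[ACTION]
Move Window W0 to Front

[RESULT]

━━━━━━━━━━━━━━━━━━━━━━━━┓                            
abContainer             ┃━┓                          
────────────────────────┨ ┃                          
hapter.txt]│ draft.txt  ┃─┨                          
────────────────────────┃─┃                          
e pipeline implements da┃ ┃                          
ch component processes n┃─┃                          
e process maintains log ┃ ┃                          
is module validates user┃─┃                          
e framework maintains us┃ ┃                          
e system analyzes config┃─┃                          
━━━━━━━━━━━━━━━━━━━━━━━━┛ ┃                          
     ┃└────┴────┴────┴────┃                          
     ┃Moves: 0            ┃                          
     ┃                    ┃                          
     ┃                    ┃                          
     ┃                    ┃                          
     ┗━━━━━━━━━━━━━━━━━━━━┛                          
                                                     
                                                     
                                                     


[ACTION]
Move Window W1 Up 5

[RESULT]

━━━━━━━━━━━━━━━━━━━━━━━━┓─┃                          
abContainer             ┃ ┃                          
────────────────────────┨─┃                          
hapter.txt]│ draft.txt  ┃ ┃                          
────────────────────────┃─┃                          
e pipeline implements da┃ ┃                          
ch component processes n┃─┃                          
e process maintains log ┃ ┃                          
is module validates user┃─┃                          
e framework maintains us┃ ┃                          
e system analyzes config┃ ┃                          
━━━━━━━━━━━━━━━━━━━━━━━━┛ ┃                          
     ┃                    ┃                          
     ┗━━━━━━━━━━━━━━━━━━━━┛                          
                                                     
                                                     
                                                     
                                                     
                                                     
                                                     
                                                     


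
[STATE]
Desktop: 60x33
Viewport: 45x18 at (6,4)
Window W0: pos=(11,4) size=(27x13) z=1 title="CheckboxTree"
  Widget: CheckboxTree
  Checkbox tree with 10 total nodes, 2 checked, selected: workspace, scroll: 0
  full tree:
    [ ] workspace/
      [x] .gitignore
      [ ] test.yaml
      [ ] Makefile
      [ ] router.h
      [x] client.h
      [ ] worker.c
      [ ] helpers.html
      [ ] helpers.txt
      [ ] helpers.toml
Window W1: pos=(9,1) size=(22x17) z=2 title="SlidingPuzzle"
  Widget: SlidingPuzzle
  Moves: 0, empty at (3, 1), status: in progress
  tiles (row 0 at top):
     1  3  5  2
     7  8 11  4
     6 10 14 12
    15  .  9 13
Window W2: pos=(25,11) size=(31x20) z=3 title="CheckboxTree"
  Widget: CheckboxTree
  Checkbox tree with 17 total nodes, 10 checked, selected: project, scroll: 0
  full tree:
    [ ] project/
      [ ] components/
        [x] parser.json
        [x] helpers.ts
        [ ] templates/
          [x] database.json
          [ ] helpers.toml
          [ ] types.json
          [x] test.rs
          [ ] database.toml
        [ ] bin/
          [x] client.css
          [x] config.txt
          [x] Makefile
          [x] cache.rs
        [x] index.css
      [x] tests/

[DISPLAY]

   ┃┌────┬────┬────┬────┃━━━━━━┓             
   ┃│  1 │  3 │  5 │  2 ┃      ┃             
   ┃├────┼────┼────┼────┃──────┨             
   ┃│  7 │  8 │ 11 │  4 ┃      ┃             
   ┃├────┼────┼────┼────┃      ┃             
   ┃│  6 │ 10 │ 14 │ 12 ┃      ┃             
   ┃├────┼────┼────┼────┃      ┃             
   ┃│ 15 │    │  9 ┏━━━━━━━━━━━━━━━━━━━━━━━━━
   ┃└────┴────┴────┃ CheckboxTree            
   ┃Moves: 0       ┠─────────────────────────
   ┃               ┃>[-] project/            
   ┃               ┃   [-] components/       
   ┃               ┃     [x] parser.json     
   ┗━━━━━━━━━━━━━━━┃     [x] helpers.ts      
                   ┃     [-] templates/      
                   ┃       [x] database.json 
                   ┃       [ ] helpers.toml  
                   ┃       [ ] types.json    


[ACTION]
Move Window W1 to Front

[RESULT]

   ┃┌────┬────┬────┬────┃━━━━━━┓             
   ┃│  1 │  3 │  5 │  2 ┃      ┃             
   ┃├────┼────┼────┼────┃──────┨             
   ┃│  7 │  8 │ 11 │  4 ┃      ┃             
   ┃├────┼────┼────┼────┃      ┃             
   ┃│  6 │ 10 │ 14 │ 12 ┃      ┃             
   ┃├────┼────┼────┼────┃      ┃             
   ┃│ 15 │    │  9 │ 13 ┃━━━━━━━━━━━━━━━━━━━━
   ┃└────┴────┴────┴────┃kboxTree            
   ┃Moves: 0            ┃────────────────────
   ┃                    ┃project/            
   ┃                    ┃] components/       
   ┃                    ┃[x] parser.json     
   ┗━━━━━━━━━━━━━━━━━━━━┛[x] helpers.ts      
                   ┃     [-] templates/      
                   ┃       [x] database.json 
                   ┃       [ ] helpers.toml  
                   ┃       [ ] types.json    


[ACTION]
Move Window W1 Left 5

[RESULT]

────┬────┬────┬────┃━━━━━━━━━━━┓             
  1 │  3 │  5 │  2 ┃           ┃             
────┼────┼────┼────┃───────────┨             
  7 │  8 │ 11 │  4 ┃/          ┃             
────┼────┼────┼────┃ore        ┃             
  6 │ 10 │ 14 │ 12 ┃ml         ┃             
────┼────┼────┼────┃e          ┃             
 15 │    │  9 │ 13 ┃━━━━━━━━━━━━━━━━━━━━━━━━━
────┴────┴────┴────┃ CheckboxTree            
oves: 0            ┃─────────────────────────
                   ┃>[-] project/            
                   ┃   [-] components/       
                   ┃     [x] parser.json     
━━━━━━━━━━━━━━━━━━━┛     [x] helpers.ts      
                   ┃     [-] templates/      
                   ┃       [x] database.json 
                   ┃       [ ] helpers.toml  
                   ┃       [ ] types.json    


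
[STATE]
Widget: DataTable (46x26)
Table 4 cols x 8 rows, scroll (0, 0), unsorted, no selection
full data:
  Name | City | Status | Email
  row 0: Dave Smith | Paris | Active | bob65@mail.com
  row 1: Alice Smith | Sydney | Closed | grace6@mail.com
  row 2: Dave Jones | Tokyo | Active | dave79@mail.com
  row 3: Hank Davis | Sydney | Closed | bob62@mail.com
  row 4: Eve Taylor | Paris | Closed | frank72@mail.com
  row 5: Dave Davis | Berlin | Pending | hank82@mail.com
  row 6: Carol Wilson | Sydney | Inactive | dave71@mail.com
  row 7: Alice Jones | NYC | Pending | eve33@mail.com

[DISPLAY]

Name        │City  │Status  │Email            
────────────┼──────┼────────┼──────────────── 
Dave Smith  │Paris │Active  │bob65@mail.com   
Alice Smith │Sydney│Closed  │grace6@mail.com  
Dave Jones  │Tokyo │Active  │dave79@mail.com  
Hank Davis  │Sydney│Closed  │bob62@mail.com   
Eve Taylor  │Paris │Closed  │frank72@mail.com 
Dave Davis  │Berlin│Pending │hank82@mail.com  
Carol Wilson│Sydney│Inactive│dave71@mail.com  
Alice Jones │NYC   │Pending │eve33@mail.com   
                                              
                                              
                                              
                                              
                                              
                                              
                                              
                                              
                                              
                                              
                                              
                                              
                                              
                                              
                                              
                                              


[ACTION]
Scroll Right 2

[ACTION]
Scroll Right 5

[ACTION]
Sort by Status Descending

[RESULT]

Name        │City  │Status ▼│Email            
────────────┼──────┼────────┼──────────────── 
Dave Davis  │Berlin│Pending │hank82@mail.com  
Alice Jones │NYC   │Pending │eve33@mail.com   
Carol Wilson│Sydney│Inactive│dave71@mail.com  
Alice Smith │Sydney│Closed  │grace6@mail.com  
Hank Davis  │Sydney│Closed  │bob62@mail.com   
Eve Taylor  │Paris │Closed  │frank72@mail.com 
Dave Smith  │Paris │Active  │bob65@mail.com   
Dave Jones  │Tokyo │Active  │dave79@mail.com  
                                              
                                              
                                              
                                              
                                              
                                              
                                              
                                              
                                              
                                              
                                              
                                              
                                              
                                              
                                              
                                              


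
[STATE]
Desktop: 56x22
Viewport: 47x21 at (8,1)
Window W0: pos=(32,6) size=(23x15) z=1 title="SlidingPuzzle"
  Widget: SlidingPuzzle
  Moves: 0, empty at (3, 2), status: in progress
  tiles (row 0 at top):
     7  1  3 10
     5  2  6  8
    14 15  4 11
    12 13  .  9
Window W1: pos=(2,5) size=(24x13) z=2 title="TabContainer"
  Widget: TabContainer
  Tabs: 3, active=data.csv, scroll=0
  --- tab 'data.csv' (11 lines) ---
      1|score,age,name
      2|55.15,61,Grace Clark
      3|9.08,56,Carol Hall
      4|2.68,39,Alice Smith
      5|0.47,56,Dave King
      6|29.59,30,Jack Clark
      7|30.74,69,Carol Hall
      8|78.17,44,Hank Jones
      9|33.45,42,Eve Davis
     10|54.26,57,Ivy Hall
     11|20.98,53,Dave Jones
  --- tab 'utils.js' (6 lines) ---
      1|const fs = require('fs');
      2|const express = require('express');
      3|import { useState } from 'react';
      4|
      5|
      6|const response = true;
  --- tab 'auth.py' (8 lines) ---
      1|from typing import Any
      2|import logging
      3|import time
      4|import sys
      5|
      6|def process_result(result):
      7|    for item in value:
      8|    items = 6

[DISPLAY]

                                               
                                               
                                               
                                               
━━━━━━━━━━━━━━━━━┓                             
ontainer         ┃      ┏━━━━━━━━━━━━━━━━━━━━━┓
─────────────────┨      ┃ SlidingPuzzle       ┃
.csv]│ utils.js │┃      ┠─────────────────────┨
─────────────────┃      ┃┌────┬────┬────┬────┐┃
,age,name        ┃      ┃│  7 │  1 │  3 │ 10 │┃
,61,Grace Clark  ┃      ┃├────┼────┼────┼────┤┃
56,Carol Hall    ┃      ┃│  5 │  2 │  6 │  8 │┃
39,Alice Smith   ┃      ┃├────┼────┼────┼────┤┃
56,Dave King     ┃      ┃│ 14 │ 15 │  4 │ 11 │┃
,30,Jack Clark   ┃      ┃├────┼────┼────┼────┤┃
,69,Carol Hall   ┃      ┃│ 12 │ 13 │    │  9 │┃
━━━━━━━━━━━━━━━━━┛      ┃└────┴────┴────┴────┘┃
                        ┃Moves: 0             ┃
                        ┃                     ┃
                        ┗━━━━━━━━━━━━━━━━━━━━━┛
                                               


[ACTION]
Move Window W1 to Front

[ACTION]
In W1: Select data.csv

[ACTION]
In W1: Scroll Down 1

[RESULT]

                                               
                                               
                                               
                                               
━━━━━━━━━━━━━━━━━┓                             
ontainer         ┃      ┏━━━━━━━━━━━━━━━━━━━━━┓
─────────────────┨      ┃ SlidingPuzzle       ┃
.csv]│ utils.js │┃      ┠─────────────────────┨
─────────────────┃      ┃┌────┬────┬────┬────┐┃
,61,Grace Clark  ┃      ┃│  7 │  1 │  3 │ 10 │┃
56,Carol Hall    ┃      ┃├────┼────┼────┼────┤┃
39,Alice Smith   ┃      ┃│  5 │  2 │  6 │  8 │┃
56,Dave King     ┃      ┃├────┼────┼────┼────┤┃
,30,Jack Clark   ┃      ┃│ 14 │ 15 │  4 │ 11 │┃
,69,Carol Hall   ┃      ┃├────┼────┼────┼────┤┃
,44,Hank Jones   ┃      ┃│ 12 │ 13 │    │  9 │┃
━━━━━━━━━━━━━━━━━┛      ┃└────┴────┴────┴────┘┃
                        ┃Moves: 0             ┃
                        ┃                     ┃
                        ┗━━━━━━━━━━━━━━━━━━━━━┛
                                               


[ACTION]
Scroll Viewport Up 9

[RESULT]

                                               
                                               
                                               
                                               
                                               
━━━━━━━━━━━━━━━━━┓                             
ontainer         ┃      ┏━━━━━━━━━━━━━━━━━━━━━┓
─────────────────┨      ┃ SlidingPuzzle       ┃
.csv]│ utils.js │┃      ┠─────────────────────┨
─────────────────┃      ┃┌────┬────┬────┬────┐┃
,61,Grace Clark  ┃      ┃│  7 │  1 │  3 │ 10 │┃
56,Carol Hall    ┃      ┃├────┼────┼────┼────┤┃
39,Alice Smith   ┃      ┃│  5 │  2 │  6 │  8 │┃
56,Dave King     ┃      ┃├────┼────┼────┼────┤┃
,30,Jack Clark   ┃      ┃│ 14 │ 15 │  4 │ 11 │┃
,69,Carol Hall   ┃      ┃├────┼────┼────┼────┤┃
,44,Hank Jones   ┃      ┃│ 12 │ 13 │    │  9 │┃
━━━━━━━━━━━━━━━━━┛      ┃└────┴────┴────┴────┘┃
                        ┃Moves: 0             ┃
                        ┃                     ┃
                        ┗━━━━━━━━━━━━━━━━━━━━━┛


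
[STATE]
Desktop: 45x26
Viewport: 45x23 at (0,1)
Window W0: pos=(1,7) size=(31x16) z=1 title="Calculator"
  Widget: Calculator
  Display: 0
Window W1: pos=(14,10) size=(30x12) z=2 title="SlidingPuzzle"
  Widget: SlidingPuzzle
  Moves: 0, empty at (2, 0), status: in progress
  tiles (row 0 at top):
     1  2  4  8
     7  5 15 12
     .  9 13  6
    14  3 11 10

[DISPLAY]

                                             
                                             
                                             
                                             
                                             
                                             
 ┏━━━━━━━━━━━━━━━━━━━━━━━━━━━━━┓             
 ┃ Calculator                  ┃             
 ┠─────────────────────────────┨             
 ┃            ┏━━━━━━━━━━━━━━━━━━━━━━━━━━━━┓ 
 ┃┌───┬───┬───┃ SlidingPuzzle              ┃ 
 ┃│ 7 │ 8 │ 9 ┠────────────────────────────┨ 
 ┃├───┼───┼───┃┌────┬────┬────┬────┐       ┃ 
 ┃│ 4 │ 5 │ 6 ┃│  1 │  2 │  4 │  8 │       ┃ 
 ┃├───┼───┼───┃├────┼────┼────┼────┤       ┃ 
 ┃│ 1 │ 2 │ 3 ┃│  7 │  5 │ 15 │ 12 │       ┃ 
 ┃├───┼───┼───┃├────┼────┼────┼────┤       ┃ 
 ┃│ 0 │ . │ = ┃│    │  9 │ 13 │  6 │       ┃ 
 ┃├───┼───┼───┃├────┼────┼────┼────┤       ┃ 
 ┃│ C │ MC│ MR┃│ 14 │  3 │ 11 │ 10 │       ┃ 
 ┃└───┴───┴───┗━━━━━━━━━━━━━━━━━━━━━━━━━━━━┛ 
 ┗━━━━━━━━━━━━━━━━━━━━━━━━━━━━━┛             
                                             


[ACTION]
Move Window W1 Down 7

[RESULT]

                                             
                                             
                                             
                                             
                                             
                                             
 ┏━━━━━━━━━━━━━━━━━━━━━━━━━━━━━┓             
 ┃ Calculator                  ┃             
 ┠─────────────────────────────┨             
 ┃                            0┃             
 ┃┌───┬───┬───┬───┐            ┃             
 ┃│ 7 │ 8 │ 9 │ ÷ │            ┃             
 ┃├───┼───┼───┼───┤            ┃             
 ┃│ 4 │ 5 │ 6 ┏━━━━━━━━━━━━━━━━━━━━━━━━━━━━┓ 
 ┃├───┼───┼───┃ SlidingPuzzle              ┃ 
 ┃│ 1 │ 2 │ 3 ┠────────────────────────────┨ 
 ┃├───┼───┼───┃┌────┬────┬────┬────┐       ┃ 
 ┃│ 0 │ . │ = ┃│  1 │  2 │  4 │  8 │       ┃ 
 ┃├───┼───┼───┃├────┼────┼────┼────┤       ┃ 
 ┃│ C │ MC│ MR┃│  7 │  5 │ 15 │ 12 │       ┃ 
 ┃└───┴───┴───┃├────┼────┼────┼────┤       ┃ 
 ┗━━━━━━━━━━━━┃│    │  9 │ 13 │  6 │       ┃ 
              ┃├────┼────┼────┼────┤       ┃ 


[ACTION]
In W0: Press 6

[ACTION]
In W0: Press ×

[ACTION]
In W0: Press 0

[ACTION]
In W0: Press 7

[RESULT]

                                             
                                             
                                             
                                             
                                             
                                             
 ┏━━━━━━━━━━━━━━━━━━━━━━━━━━━━━┓             
 ┃ Calculator                  ┃             
 ┠─────────────────────────────┨             
 ┃                            7┃             
 ┃┌───┬───┬───┬───┐            ┃             
 ┃│ 7 │ 8 │ 9 │ ÷ │            ┃             
 ┃├───┼───┼───┼───┤            ┃             
 ┃│ 4 │ 5 │ 6 ┏━━━━━━━━━━━━━━━━━━━━━━━━━━━━┓ 
 ┃├───┼───┼───┃ SlidingPuzzle              ┃ 
 ┃│ 1 │ 2 │ 3 ┠────────────────────────────┨ 
 ┃├───┼───┼───┃┌────┬────┬────┬────┐       ┃ 
 ┃│ 0 │ . │ = ┃│  1 │  2 │  4 │  8 │       ┃ 
 ┃├───┼───┼───┃├────┼────┼────┼────┤       ┃ 
 ┃│ C │ MC│ MR┃│  7 │  5 │ 15 │ 12 │       ┃ 
 ┃└───┴───┴───┃├────┼────┼────┼────┤       ┃ 
 ┗━━━━━━━━━━━━┃│    │  9 │ 13 │  6 │       ┃ 
              ┃├────┼────┼────┼────┤       ┃ 


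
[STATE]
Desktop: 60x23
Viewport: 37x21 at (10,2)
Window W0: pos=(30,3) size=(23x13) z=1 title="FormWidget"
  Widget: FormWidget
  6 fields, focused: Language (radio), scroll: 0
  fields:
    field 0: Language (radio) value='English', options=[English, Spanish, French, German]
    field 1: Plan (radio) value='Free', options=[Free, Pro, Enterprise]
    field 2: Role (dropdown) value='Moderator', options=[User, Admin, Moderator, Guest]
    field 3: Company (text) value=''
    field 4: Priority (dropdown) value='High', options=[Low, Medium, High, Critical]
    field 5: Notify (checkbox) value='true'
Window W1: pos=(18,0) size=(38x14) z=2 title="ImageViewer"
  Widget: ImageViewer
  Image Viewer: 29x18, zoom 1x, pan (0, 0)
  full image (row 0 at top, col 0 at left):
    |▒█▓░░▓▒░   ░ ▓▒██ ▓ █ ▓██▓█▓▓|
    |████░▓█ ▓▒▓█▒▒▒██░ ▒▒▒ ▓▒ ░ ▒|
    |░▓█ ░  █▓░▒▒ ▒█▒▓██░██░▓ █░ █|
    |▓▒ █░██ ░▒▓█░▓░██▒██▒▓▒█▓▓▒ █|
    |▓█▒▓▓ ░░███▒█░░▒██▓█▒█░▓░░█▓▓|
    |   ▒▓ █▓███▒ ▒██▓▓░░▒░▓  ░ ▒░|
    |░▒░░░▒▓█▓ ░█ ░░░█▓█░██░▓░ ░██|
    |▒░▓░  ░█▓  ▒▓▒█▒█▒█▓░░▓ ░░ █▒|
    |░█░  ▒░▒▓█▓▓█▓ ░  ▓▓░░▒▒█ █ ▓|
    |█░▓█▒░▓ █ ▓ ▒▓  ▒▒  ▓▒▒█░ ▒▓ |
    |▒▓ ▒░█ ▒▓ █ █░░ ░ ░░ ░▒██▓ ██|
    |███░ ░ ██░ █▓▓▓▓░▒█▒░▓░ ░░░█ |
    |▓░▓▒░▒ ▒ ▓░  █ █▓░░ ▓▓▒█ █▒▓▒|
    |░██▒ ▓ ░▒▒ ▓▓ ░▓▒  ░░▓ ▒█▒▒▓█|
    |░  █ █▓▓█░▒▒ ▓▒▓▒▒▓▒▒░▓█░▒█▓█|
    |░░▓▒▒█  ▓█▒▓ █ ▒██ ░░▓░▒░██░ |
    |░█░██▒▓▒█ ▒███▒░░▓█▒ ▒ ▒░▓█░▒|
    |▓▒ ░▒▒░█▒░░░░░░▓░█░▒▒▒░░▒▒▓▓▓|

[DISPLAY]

        ┠────────────────────────────
        ┃▒█▓░░▓▒░   ░ ▓▒██ ▓ █ ▓██▓█▓
        ┃████░▓█ ▓▒▓█▒▒▒██░ ▒▒▒ ▓▒ ░ 
        ┃░▓█ ░  █▓░▒▒ ▒█▒▓██░██░▓ █░ 
        ┃▓▒ █░██ ░▒▓█░▓░██▒██▒▓▒█▓▓▒ 
        ┃▓█▒▓▓ ░░███▒█░░▒██▓█▒█░▓░░█▓
        ┃   ▒▓ █▓███▒ ▒██▓▓░░▒░▓  ░ ▒
        ┃░▒░░░▒▓█▓ ░█ ░░░█▓█░██░▓░ ░█
        ┃▒░▓░  ░█▓  ▒▓▒█▒█▒█▓░░▓ ░░ █
        ┃░█░  ▒░▒▓█▓▓█▓ ░  ▓▓░░▒▒█ █ 
        ┃█░▓█▒░▓ █ ▓ ▒▓  ▒▒  ▓▒▒█░ ▒▓
        ┗━━━━━━━━━━━━━━━━━━━━━━━━━━━━
                    ┃                
                    ┗━━━━━━━━━━━━━━━━
                                     
                                     
                                     
                                     
                                     
                                     
                                     


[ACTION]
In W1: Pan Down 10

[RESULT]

        ┠────────────────────────────
        ┃▒▓ ▒░█ ▒▓ █ █░░ ░ ░░ ░▒██▓ █
        ┃███░ ░ ██░ █▓▓▓▓░▒█▒░▓░ ░░░█
        ┃▓░▓▒░▒ ▒ ▓░  █ █▓░░ ▓▓▒█ █▒▓
        ┃░██▒ ▓ ░▒▒ ▓▓ ░▓▒  ░░▓ ▒█▒▒▓
        ┃░  █ █▓▓█░▒▒ ▓▒▓▒▒▓▒▒░▓█░▒█▓
        ┃░░▓▒▒█  ▓█▒▓ █ ▒██ ░░▓░▒░██░
        ┃░█░██▒▓▒█ ▒███▒░░▓█▒ ▒ ▒░▓█░
        ┃▓▒ ░▒▒░█▒░░░░░░▓░█░▒▒▒░░▒▒▓▓
        ┃                            
        ┃                            
        ┗━━━━━━━━━━━━━━━━━━━━━━━━━━━━
                    ┃                
                    ┗━━━━━━━━━━━━━━━━
                                     
                                     
                                     
                                     
                                     
                                     
                                     


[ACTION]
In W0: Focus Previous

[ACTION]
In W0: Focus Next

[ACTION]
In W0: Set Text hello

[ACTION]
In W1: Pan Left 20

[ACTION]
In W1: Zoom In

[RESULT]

        ┠────────────────────────────
        ┃      ▒▒▓▓  ██▓▓██████▒▒  ▒▒
        ┃      ▒▒▓▓  ██▓▓██████▒▒  ▒▒
        ┃░░▒▒░░░░░░▒▒▓▓██▓▓  ░░██  ░░
        ┃░░▒▒░░░░░░▒▒▓▓██▓▓  ░░██  ░░
        ┃▒▒░░▓▓░░    ░░██▓▓    ▒▒▓▓▒▒
        ┃▒▒░░▓▓░░    ░░██▓▓    ▒▒▓▓▒▒
        ┃░░██░░    ▒▒░░▒▒▓▓██▓▓▓▓██▓▓
        ┃░░██░░    ▒▒░░▒▒▓▓██▓▓▓▓██▓▓
        ┃██░░▓▓██▒▒░░▓▓  ██  ▓▓  ▒▒▓▓
        ┃██░░▓▓██▒▒░░▓▓  ██  ▓▓  ▒▒▓▓
        ┗━━━━━━━━━━━━━━━━━━━━━━━━━━━━
                    ┃                
                    ┗━━━━━━━━━━━━━━━━
                                     
                                     
                                     
                                     
                                     
                                     
                                     


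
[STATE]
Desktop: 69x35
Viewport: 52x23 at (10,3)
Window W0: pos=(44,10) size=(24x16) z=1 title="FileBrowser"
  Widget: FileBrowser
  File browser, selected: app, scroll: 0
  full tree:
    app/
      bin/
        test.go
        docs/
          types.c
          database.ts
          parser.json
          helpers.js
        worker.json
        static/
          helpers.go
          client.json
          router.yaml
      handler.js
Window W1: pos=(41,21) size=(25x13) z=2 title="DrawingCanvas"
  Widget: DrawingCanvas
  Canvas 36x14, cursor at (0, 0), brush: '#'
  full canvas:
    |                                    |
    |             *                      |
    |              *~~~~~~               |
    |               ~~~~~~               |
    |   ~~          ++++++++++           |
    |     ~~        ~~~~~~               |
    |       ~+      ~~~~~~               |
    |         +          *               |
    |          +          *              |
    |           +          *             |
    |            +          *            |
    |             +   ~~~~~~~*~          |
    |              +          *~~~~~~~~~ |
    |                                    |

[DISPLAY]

                                                    
                                                    
                                                    
                                                    
                                                    
                                                    
                                                    
                                  ┏━━━━━━━━━━━━━━━━━
                                  ┃ FileBrowser     
                                  ┠─────────────────
                                  ┃> [-] app/       
                                  ┃    [+] bin/     
                                  ┃    handler.js   
                                  ┃                 
                                  ┃                 
                                  ┃                 
                                  ┃                 
                                  ┃                 
                               ┏━━━━━━━━━━━━━━━━━━━━
                               ┃ DrawingCanvas      
                               ┠────────────────────
                               ┃+                   
                               ┃             *      


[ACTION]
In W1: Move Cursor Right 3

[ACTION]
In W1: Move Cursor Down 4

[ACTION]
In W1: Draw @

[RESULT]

                                                    
                                                    
                                                    
                                                    
                                                    
                                                    
                                                    
                                  ┏━━━━━━━━━━━━━━━━━
                                  ┃ FileBrowser     
                                  ┠─────────────────
                                  ┃> [-] app/       
                                  ┃    [+] bin/     
                                  ┃    handler.js   
                                  ┃                 
                                  ┃                 
                                  ┃                 
                                  ┃                 
                                  ┃                 
                               ┏━━━━━━━━━━━━━━━━━━━━
                               ┃ DrawingCanvas      
                               ┠────────────────────
                               ┃                    
                               ┃             *      


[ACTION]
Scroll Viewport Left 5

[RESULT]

                                                    
                                                    
                                                    
                                                    
                                                    
                                                    
                                                    
                                       ┏━━━━━━━━━━━━
                                       ┃ FileBrowser
                                       ┠────────────
                                       ┃> [-] app/  
                                       ┃    [+] bin/
                                       ┃    handler.
                                       ┃            
                                       ┃            
                                       ┃            
                                       ┃            
                                       ┃            
                                    ┏━━━━━━━━━━━━━━━
                                    ┃ DrawingCanvas 
                                    ┠───────────────
                                    ┃               
                                    ┃             * 
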